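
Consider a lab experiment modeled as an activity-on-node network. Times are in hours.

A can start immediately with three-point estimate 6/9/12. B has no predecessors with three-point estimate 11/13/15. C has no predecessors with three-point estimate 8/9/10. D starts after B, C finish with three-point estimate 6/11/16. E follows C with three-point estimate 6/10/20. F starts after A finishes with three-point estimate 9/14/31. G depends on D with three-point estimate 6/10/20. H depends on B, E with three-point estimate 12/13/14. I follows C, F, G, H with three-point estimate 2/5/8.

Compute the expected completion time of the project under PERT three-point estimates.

40 hours

te_A = (6 + 4·9 + 12)/6 = 54/6 = 9
te_B = (11 + 4·13 + 15)/6 = 78/6 = 13
te_C = (8 + 4·9 + 10)/6 = 54/6 = 9
te_D = (6 + 4·11 + 16)/6 = 66/6 = 11
te_E = (6 + 4·10 + 20)/6 = 66/6 = 11
te_F = (9 + 4·14 + 31)/6 = 96/6 = 16
te_G = (6 + 4·10 + 20)/6 = 66/6 = 11
te_H = (12 + 4·13 + 14)/6 = 78/6 = 13
te_I = (2 + 4·5 + 8)/6 = 30/6 = 5

Forward pass:
ES_A = 0; EF_A = 9
ES_B = 0; EF_B = 13
ES_C = 0; EF_C = 9
ES_D = max(EF_B=13, EF_C=9) = 13; EF_D = 13+11 = 24
ES_E = 9; EF_E = 9+11 = 20
ES_F = 9; EF_F = 9+16 = 25
ES_G = 24; EF_G = 24+11 = 35
ES_H = max(EF_B=13, EF_E=20) = 20; EF_H = 20+13 = 33
ES_I = max(EF_C=9, EF_F=25, EF_G=35, EF_H=33) = 35; EF_I = 35+5 = 40
Expected project duration μ = 40 hours. Critical path: B → D → G → I.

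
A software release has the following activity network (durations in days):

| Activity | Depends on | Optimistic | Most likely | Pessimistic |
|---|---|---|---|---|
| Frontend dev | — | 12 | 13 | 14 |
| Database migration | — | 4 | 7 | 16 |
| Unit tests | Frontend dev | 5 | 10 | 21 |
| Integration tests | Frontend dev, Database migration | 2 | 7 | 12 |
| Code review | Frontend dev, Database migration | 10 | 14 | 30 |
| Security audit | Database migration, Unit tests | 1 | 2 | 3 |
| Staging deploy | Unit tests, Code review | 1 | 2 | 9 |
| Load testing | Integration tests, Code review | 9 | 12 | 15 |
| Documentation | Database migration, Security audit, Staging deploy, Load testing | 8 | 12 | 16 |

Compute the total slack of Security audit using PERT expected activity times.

15 days

te_Frontend dev = (12 + 4·13 + 14)/6 = 78/6 = 13
te_Database migration = (4 + 4·7 + 16)/6 = 48/6 = 8
te_Unit tests = (5 + 4·10 + 21)/6 = 66/6 = 11
te_Integration tests = (2 + 4·7 + 12)/6 = 42/6 = 7
te_Code review = (10 + 4·14 + 30)/6 = 96/6 = 16
te_Security audit = (1 + 4·2 + 3)/6 = 12/6 = 2
te_Staging deploy = (1 + 4·2 + 9)/6 = 18/6 = 3
te_Load testing = (9 + 4·12 + 15)/6 = 72/6 = 12
te_Documentation = (8 + 4·12 + 16)/6 = 72/6 = 12

Forward pass:
ES_Frontend dev = 0; EF_Frontend dev = 13
ES_Database migration = 0; EF_Database migration = 8
ES_Unit tests = 13; EF_Unit tests = 13+11 = 24
ES_Integration tests = max(EF_Frontend dev=13, EF_Database migration=8) = 13; EF_Integration tests = 13+7 = 20
ES_Code review = max(EF_Frontend dev=13, EF_Database migration=8) = 13; EF_Code review = 13+16 = 29
ES_Security audit = max(EF_Database migration=8, EF_Unit tests=24) = 24; EF_Security audit = 24+2 = 26
ES_Staging deploy = max(EF_Unit tests=24, EF_Code review=29) = 29; EF_Staging deploy = 29+3 = 32
ES_Load testing = max(EF_Integration tests=20, EF_Code review=29) = 29; EF_Load testing = 29+12 = 41
ES_Documentation = max(EF_Database migration=8, EF_Security audit=26, EF_Staging deploy=32, EF_Load testing=41) = 41; EF_Documentation = 41+12 = 53
Expected project duration μ = 53 days. Critical path: Frontend dev → Code review → Load testing → Documentation.

Backward pass:
LF_Documentation = 53; LS_Documentation = 53−12 = 41
LF_Load testing = LS_Documentation = 41; LS_Load testing = 41−12 = 29
LF_Staging deploy = LS_Documentation = 41; LS_Staging deploy = 41−3 = 38
LF_Security audit = LS_Documentation = 41; LS_Security audit = 41−2 = 39
LF_Code review = min(LS_Staging deploy=38, LS_Load testing=29) = 29; LS_Code review = 29−16 = 13
LF_Integration tests = LS_Load testing = 29; LS_Integration tests = 29−7 = 22
LF_Unit tests = min(LS_Security audit=39, LS_Staging deploy=38) = 38; LS_Unit tests = 38−11 = 27
LF_Database migration = min(LS_Integration tests=22, LS_Code review=13, LS_Security audit=39, LS_Documentation=41) = 13; LS_Database migration = 13−8 = 5
LF_Frontend dev = min(LS_Unit tests=27, LS_Integration tests=22, LS_Code review=13) = 13; LS_Frontend dev = 13−13 = 0
Slack_Security audit = LS_Security audit − ES_Security audit = 39 − 24 = 15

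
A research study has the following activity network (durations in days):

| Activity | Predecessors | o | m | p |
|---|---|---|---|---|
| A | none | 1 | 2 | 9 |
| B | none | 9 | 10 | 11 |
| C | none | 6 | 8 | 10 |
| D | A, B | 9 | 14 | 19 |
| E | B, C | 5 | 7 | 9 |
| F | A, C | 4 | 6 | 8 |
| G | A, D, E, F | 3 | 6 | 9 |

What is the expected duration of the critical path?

te_A = (1 + 4·2 + 9)/6 = 18/6 = 3
te_B = (9 + 4·10 + 11)/6 = 60/6 = 10
te_C = (6 + 4·8 + 10)/6 = 48/6 = 8
te_D = (9 + 4·14 + 19)/6 = 84/6 = 14
te_E = (5 + 4·7 + 9)/6 = 42/6 = 7
te_F = (4 + 4·6 + 8)/6 = 36/6 = 6
te_G = (3 + 4·6 + 9)/6 = 36/6 = 6

Forward pass:
ES_A = 0; EF_A = 3
ES_B = 0; EF_B = 10
ES_C = 0; EF_C = 8
ES_D = max(EF_A=3, EF_B=10) = 10; EF_D = 10+14 = 24
ES_E = max(EF_B=10, EF_C=8) = 10; EF_E = 10+7 = 17
ES_F = max(EF_A=3, EF_C=8) = 8; EF_F = 8+6 = 14
ES_G = max(EF_A=3, EF_D=24, EF_E=17, EF_F=14) = 24; EF_G = 24+6 = 30
Expected project duration μ = 30 days. Critical path: B → D → G.

30 days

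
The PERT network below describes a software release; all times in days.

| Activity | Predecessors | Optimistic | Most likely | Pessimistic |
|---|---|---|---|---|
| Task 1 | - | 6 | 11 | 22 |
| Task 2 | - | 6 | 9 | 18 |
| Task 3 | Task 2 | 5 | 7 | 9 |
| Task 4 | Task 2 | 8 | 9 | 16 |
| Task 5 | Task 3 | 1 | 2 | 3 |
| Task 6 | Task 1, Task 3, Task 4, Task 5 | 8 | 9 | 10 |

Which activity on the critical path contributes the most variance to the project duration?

Task 2

te_Task 1 = (6 + 4·11 + 22)/6 = 72/6 = 12; σ²_Task 1 = ((22−6)/6)² = 7.111
te_Task 2 = (6 + 4·9 + 18)/6 = 60/6 = 10; σ²_Task 2 = ((18−6)/6)² = 4.000
te_Task 3 = (5 + 4·7 + 9)/6 = 42/6 = 7; σ²_Task 3 = ((9−5)/6)² = 0.444
te_Task 4 = (8 + 4·9 + 16)/6 = 60/6 = 10; σ²_Task 4 = ((16−8)/6)² = 1.778
te_Task 5 = (1 + 4·2 + 3)/6 = 12/6 = 2; σ²_Task 5 = ((3−1)/6)² = 0.111
te_Task 6 = (8 + 4·9 + 10)/6 = 54/6 = 9; σ²_Task 6 = ((10−8)/6)² = 0.111

Forward pass:
ES_Task 1 = 0; EF_Task 1 = 12
ES_Task 2 = 0; EF_Task 2 = 10
ES_Task 3 = 10; EF_Task 3 = 10+7 = 17
ES_Task 4 = 10; EF_Task 4 = 10+10 = 20
ES_Task 5 = 17; EF_Task 5 = 17+2 = 19
ES_Task 6 = max(EF_Task 1=12, EF_Task 3=17, EF_Task 4=20, EF_Task 5=19) = 20; EF_Task 6 = 20+9 = 29
Expected project duration μ = 29 days. Critical path: Task 2 → Task 4 → Task 6.

Variances on critical path: σ²_Task 2=4.000, σ²_Task 4=1.778, σ²_Task 6=0.111.
Largest is σ²_Task 2 = 4.000.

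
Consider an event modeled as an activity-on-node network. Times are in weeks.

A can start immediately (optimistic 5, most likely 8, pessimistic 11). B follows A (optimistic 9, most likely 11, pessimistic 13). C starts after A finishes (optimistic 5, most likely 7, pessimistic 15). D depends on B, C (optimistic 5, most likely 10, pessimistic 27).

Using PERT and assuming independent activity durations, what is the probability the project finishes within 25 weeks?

0.060

te_A = (5 + 4·8 + 11)/6 = 48/6 = 8; σ²_A = ((11−5)/6)² = 1.000
te_B = (9 + 4·11 + 13)/6 = 66/6 = 11; σ²_B = ((13−9)/6)² = 0.444
te_C = (5 + 4·7 + 15)/6 = 48/6 = 8; σ²_C = ((15−5)/6)² = 2.778
te_D = (5 + 4·10 + 27)/6 = 72/6 = 12; σ²_D = ((27−5)/6)² = 13.444

Forward pass:
ES_A = 0; EF_A = 8
ES_B = 8; EF_B = 8+11 = 19
ES_C = 8; EF_C = 8+8 = 16
ES_D = max(EF_B=19, EF_C=16) = 19; EF_D = 19+12 = 31
Expected project duration μ = 31 weeks. Critical path: A → B → D.

Variance along critical path = 1.000 + 0.444 + 13.444 = 14.889; σ = √14.889 = 3.859 weeks.
Z = (25 − 31) / 3.859 = -1.555
P(T ≤ 25) = Φ(-1.555) ≈ 0.060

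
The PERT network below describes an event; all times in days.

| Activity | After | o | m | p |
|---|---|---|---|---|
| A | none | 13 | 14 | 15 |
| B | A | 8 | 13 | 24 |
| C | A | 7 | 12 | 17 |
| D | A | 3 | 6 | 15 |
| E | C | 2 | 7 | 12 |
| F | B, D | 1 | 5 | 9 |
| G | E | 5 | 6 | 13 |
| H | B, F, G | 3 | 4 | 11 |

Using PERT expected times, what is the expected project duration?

45 days

te_A = (13 + 4·14 + 15)/6 = 84/6 = 14
te_B = (8 + 4·13 + 24)/6 = 84/6 = 14
te_C = (7 + 4·12 + 17)/6 = 72/6 = 12
te_D = (3 + 4·6 + 15)/6 = 42/6 = 7
te_E = (2 + 4·7 + 12)/6 = 42/6 = 7
te_F = (1 + 4·5 + 9)/6 = 30/6 = 5
te_G = (5 + 4·6 + 13)/6 = 42/6 = 7
te_H = (3 + 4·4 + 11)/6 = 30/6 = 5

Forward pass:
ES_A = 0; EF_A = 14
ES_B = 14; EF_B = 14+14 = 28
ES_C = 14; EF_C = 14+12 = 26
ES_D = 14; EF_D = 14+7 = 21
ES_E = 26; EF_E = 26+7 = 33
ES_F = max(EF_B=28, EF_D=21) = 28; EF_F = 28+5 = 33
ES_G = 33; EF_G = 33+7 = 40
ES_H = max(EF_B=28, EF_F=33, EF_G=40) = 40; EF_H = 40+5 = 45
Expected project duration μ = 45 days. Critical path: A → C → E → G → H.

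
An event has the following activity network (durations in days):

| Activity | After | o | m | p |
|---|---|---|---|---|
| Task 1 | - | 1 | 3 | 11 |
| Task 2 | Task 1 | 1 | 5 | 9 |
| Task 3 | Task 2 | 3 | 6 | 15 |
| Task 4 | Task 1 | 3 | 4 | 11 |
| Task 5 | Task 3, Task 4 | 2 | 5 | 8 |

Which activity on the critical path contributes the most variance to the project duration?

te_Task 1 = (1 + 4·3 + 11)/6 = 24/6 = 4; σ²_Task 1 = ((11−1)/6)² = 2.778
te_Task 2 = (1 + 4·5 + 9)/6 = 30/6 = 5; σ²_Task 2 = ((9−1)/6)² = 1.778
te_Task 3 = (3 + 4·6 + 15)/6 = 42/6 = 7; σ²_Task 3 = ((15−3)/6)² = 4.000
te_Task 4 = (3 + 4·4 + 11)/6 = 30/6 = 5; σ²_Task 4 = ((11−3)/6)² = 1.778
te_Task 5 = (2 + 4·5 + 8)/6 = 30/6 = 5; σ²_Task 5 = ((8−2)/6)² = 1.000

Forward pass:
ES_Task 1 = 0; EF_Task 1 = 4
ES_Task 2 = 4; EF_Task 2 = 4+5 = 9
ES_Task 3 = 9; EF_Task 3 = 9+7 = 16
ES_Task 4 = 4; EF_Task 4 = 4+5 = 9
ES_Task 5 = max(EF_Task 3=16, EF_Task 4=9) = 16; EF_Task 5 = 16+5 = 21
Expected project duration μ = 21 days. Critical path: Task 1 → Task 2 → Task 3 → Task 5.

Variances on critical path: σ²_Task 1=2.778, σ²_Task 2=1.778, σ²_Task 3=4.000, σ²_Task 5=1.000.
Largest is σ²_Task 3 = 4.000.

Task 3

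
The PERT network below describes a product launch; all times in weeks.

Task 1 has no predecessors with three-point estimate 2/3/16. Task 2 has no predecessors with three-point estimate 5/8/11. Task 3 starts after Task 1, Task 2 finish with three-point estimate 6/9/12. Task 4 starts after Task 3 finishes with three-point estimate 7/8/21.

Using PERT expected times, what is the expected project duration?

27 weeks

te_Task 1 = (2 + 4·3 + 16)/6 = 30/6 = 5
te_Task 2 = (5 + 4·8 + 11)/6 = 48/6 = 8
te_Task 3 = (6 + 4·9 + 12)/6 = 54/6 = 9
te_Task 4 = (7 + 4·8 + 21)/6 = 60/6 = 10

Forward pass:
ES_Task 1 = 0; EF_Task 1 = 5
ES_Task 2 = 0; EF_Task 2 = 8
ES_Task 3 = max(EF_Task 1=5, EF_Task 2=8) = 8; EF_Task 3 = 8+9 = 17
ES_Task 4 = 17; EF_Task 4 = 17+10 = 27
Expected project duration μ = 27 weeks. Critical path: Task 2 → Task 3 → Task 4.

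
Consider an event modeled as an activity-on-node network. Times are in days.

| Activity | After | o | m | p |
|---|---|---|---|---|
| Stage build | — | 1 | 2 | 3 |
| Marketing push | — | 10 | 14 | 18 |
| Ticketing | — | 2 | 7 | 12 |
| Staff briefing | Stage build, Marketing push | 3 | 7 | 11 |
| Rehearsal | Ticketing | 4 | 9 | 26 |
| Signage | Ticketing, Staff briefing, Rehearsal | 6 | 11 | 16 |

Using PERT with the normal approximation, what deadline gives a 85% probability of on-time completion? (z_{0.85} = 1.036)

34.6 days

te_Stage build = (1 + 4·2 + 3)/6 = 12/6 = 2; σ²_Stage build = ((3−1)/6)² = 0.111
te_Marketing push = (10 + 4·14 + 18)/6 = 84/6 = 14; σ²_Marketing push = ((18−10)/6)² = 1.778
te_Ticketing = (2 + 4·7 + 12)/6 = 42/6 = 7; σ²_Ticketing = ((12−2)/6)² = 2.778
te_Staff briefing = (3 + 4·7 + 11)/6 = 42/6 = 7; σ²_Staff briefing = ((11−3)/6)² = 1.778
te_Rehearsal = (4 + 4·9 + 26)/6 = 66/6 = 11; σ²_Rehearsal = ((26−4)/6)² = 13.444
te_Signage = (6 + 4·11 + 16)/6 = 66/6 = 11; σ²_Signage = ((16−6)/6)² = 2.778

Forward pass:
ES_Stage build = 0; EF_Stage build = 2
ES_Marketing push = 0; EF_Marketing push = 14
ES_Ticketing = 0; EF_Ticketing = 7
ES_Staff briefing = max(EF_Stage build=2, EF_Marketing push=14) = 14; EF_Staff briefing = 14+7 = 21
ES_Rehearsal = 7; EF_Rehearsal = 7+11 = 18
ES_Signage = max(EF_Ticketing=7, EF_Staff briefing=21, EF_Rehearsal=18) = 21; EF_Signage = 21+11 = 32
Expected project duration μ = 32 days. Critical path: Marketing push → Staff briefing → Signage.

Variance along critical path = 1.778 + 1.778 + 2.778 = 6.333; σ = 2.517 days.
D = μ + z·σ = 32 + 1.036·2.517 = 34.6 days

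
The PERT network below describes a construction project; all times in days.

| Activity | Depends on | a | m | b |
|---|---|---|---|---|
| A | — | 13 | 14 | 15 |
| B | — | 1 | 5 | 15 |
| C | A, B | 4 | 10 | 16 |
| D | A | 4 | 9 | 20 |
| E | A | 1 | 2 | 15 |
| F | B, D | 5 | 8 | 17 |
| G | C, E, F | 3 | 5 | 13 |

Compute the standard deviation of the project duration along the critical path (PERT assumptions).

3.74 days

te_A = (13 + 4·14 + 15)/6 = 84/6 = 14; σ²_A = ((15−13)/6)² = 0.111
te_B = (1 + 4·5 + 15)/6 = 36/6 = 6; σ²_B = ((15−1)/6)² = 5.444
te_C = (4 + 4·10 + 16)/6 = 60/6 = 10; σ²_C = ((16−4)/6)² = 4.000
te_D = (4 + 4·9 + 20)/6 = 60/6 = 10; σ²_D = ((20−4)/6)² = 7.111
te_E = (1 + 4·2 + 15)/6 = 24/6 = 4; σ²_E = ((15−1)/6)² = 5.444
te_F = (5 + 4·8 + 17)/6 = 54/6 = 9; σ²_F = ((17−5)/6)² = 4.000
te_G = (3 + 4·5 + 13)/6 = 36/6 = 6; σ²_G = ((13−3)/6)² = 2.778

Forward pass:
ES_A = 0; EF_A = 14
ES_B = 0; EF_B = 6
ES_C = max(EF_A=14, EF_B=6) = 14; EF_C = 14+10 = 24
ES_D = 14; EF_D = 14+10 = 24
ES_E = 14; EF_E = 14+4 = 18
ES_F = max(EF_B=6, EF_D=24) = 24; EF_F = 24+9 = 33
ES_G = max(EF_C=24, EF_E=18, EF_F=33) = 33; EF_G = 33+6 = 39
Expected project duration μ = 39 days. Critical path: A → D → F → G.

Variance along critical path = 0.111 + 7.111 + 4.000 + 2.778 = 14.000
σ = √14.000 = 3.742 days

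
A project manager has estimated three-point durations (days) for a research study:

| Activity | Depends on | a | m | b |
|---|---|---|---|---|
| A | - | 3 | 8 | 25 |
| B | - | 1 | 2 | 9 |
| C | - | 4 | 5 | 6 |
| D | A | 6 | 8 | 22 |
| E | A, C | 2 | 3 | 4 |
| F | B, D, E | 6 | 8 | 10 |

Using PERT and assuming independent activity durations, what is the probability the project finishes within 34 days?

te_A = (3 + 4·8 + 25)/6 = 60/6 = 10; σ²_A = ((25−3)/6)² = 13.444
te_B = (1 + 4·2 + 9)/6 = 18/6 = 3; σ²_B = ((9−1)/6)² = 1.778
te_C = (4 + 4·5 + 6)/6 = 30/6 = 5; σ²_C = ((6−4)/6)² = 0.111
te_D = (6 + 4·8 + 22)/6 = 60/6 = 10; σ²_D = ((22−6)/6)² = 7.111
te_E = (2 + 4·3 + 4)/6 = 18/6 = 3; σ²_E = ((4−2)/6)² = 0.111
te_F = (6 + 4·8 + 10)/6 = 48/6 = 8; σ²_F = ((10−6)/6)² = 0.444

Forward pass:
ES_A = 0; EF_A = 10
ES_B = 0; EF_B = 3
ES_C = 0; EF_C = 5
ES_D = 10; EF_D = 10+10 = 20
ES_E = max(EF_A=10, EF_C=5) = 10; EF_E = 10+3 = 13
ES_F = max(EF_B=3, EF_D=20, EF_E=13) = 20; EF_F = 20+8 = 28
Expected project duration μ = 28 days. Critical path: A → D → F.

Variance along critical path = 13.444 + 7.111 + 0.444 = 21.000; σ = √21.000 = 4.583 days.
Z = (34 − 28) / 4.583 = 1.309
P(T ≤ 34) = Φ(1.309) ≈ 0.905

0.905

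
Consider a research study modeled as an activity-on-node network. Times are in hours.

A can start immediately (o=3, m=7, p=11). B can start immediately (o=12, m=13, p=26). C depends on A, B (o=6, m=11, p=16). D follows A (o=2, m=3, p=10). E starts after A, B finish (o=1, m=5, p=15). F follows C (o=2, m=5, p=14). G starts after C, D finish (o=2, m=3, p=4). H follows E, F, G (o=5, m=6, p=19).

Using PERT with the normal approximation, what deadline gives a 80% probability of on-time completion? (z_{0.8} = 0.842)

43.5 hours

te_A = (3 + 4·7 + 11)/6 = 42/6 = 7; σ²_A = ((11−3)/6)² = 1.778
te_B = (12 + 4·13 + 26)/6 = 90/6 = 15; σ²_B = ((26−12)/6)² = 5.444
te_C = (6 + 4·11 + 16)/6 = 66/6 = 11; σ²_C = ((16−6)/6)² = 2.778
te_D = (2 + 4·3 + 10)/6 = 24/6 = 4; σ²_D = ((10−2)/6)² = 1.778
te_E = (1 + 4·5 + 15)/6 = 36/6 = 6; σ²_E = ((15−1)/6)² = 5.444
te_F = (2 + 4·5 + 14)/6 = 36/6 = 6; σ²_F = ((14−2)/6)² = 4.000
te_G = (2 + 4·3 + 4)/6 = 18/6 = 3; σ²_G = ((4−2)/6)² = 0.111
te_H = (5 + 4·6 + 19)/6 = 48/6 = 8; σ²_H = ((19−5)/6)² = 5.444

Forward pass:
ES_A = 0; EF_A = 7
ES_B = 0; EF_B = 15
ES_C = max(EF_A=7, EF_B=15) = 15; EF_C = 15+11 = 26
ES_D = 7; EF_D = 7+4 = 11
ES_E = max(EF_A=7, EF_B=15) = 15; EF_E = 15+6 = 21
ES_F = 26; EF_F = 26+6 = 32
ES_G = max(EF_C=26, EF_D=11) = 26; EF_G = 26+3 = 29
ES_H = max(EF_E=21, EF_F=32, EF_G=29) = 32; EF_H = 32+8 = 40
Expected project duration μ = 40 hours. Critical path: B → C → F → H.

Variance along critical path = 5.444 + 2.778 + 4.000 + 5.444 = 17.667; σ = 4.203 hours.
D = μ + z·σ = 40 + 0.842·4.203 = 43.5 hours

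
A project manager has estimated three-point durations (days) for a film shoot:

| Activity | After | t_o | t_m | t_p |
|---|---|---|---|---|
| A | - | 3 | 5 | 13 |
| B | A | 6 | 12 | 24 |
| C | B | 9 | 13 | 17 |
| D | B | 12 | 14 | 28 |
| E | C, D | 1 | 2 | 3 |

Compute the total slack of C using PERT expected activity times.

3 days

te_A = (3 + 4·5 + 13)/6 = 36/6 = 6
te_B = (6 + 4·12 + 24)/6 = 78/6 = 13
te_C = (9 + 4·13 + 17)/6 = 78/6 = 13
te_D = (12 + 4·14 + 28)/6 = 96/6 = 16
te_E = (1 + 4·2 + 3)/6 = 12/6 = 2

Forward pass:
ES_A = 0; EF_A = 6
ES_B = 6; EF_B = 6+13 = 19
ES_C = 19; EF_C = 19+13 = 32
ES_D = 19; EF_D = 19+16 = 35
ES_E = max(EF_C=32, EF_D=35) = 35; EF_E = 35+2 = 37
Expected project duration μ = 37 days. Critical path: A → B → D → E.

Backward pass:
LF_E = 37; LS_E = 37−2 = 35
LF_D = LS_E = 35; LS_D = 35−16 = 19
LF_C = LS_E = 35; LS_C = 35−13 = 22
LF_B = min(LS_C=22, LS_D=19) = 19; LS_B = 19−13 = 6
LF_A = LS_B = 6; LS_A = 6−6 = 0
Slack_C = LS_C − ES_C = 22 − 19 = 3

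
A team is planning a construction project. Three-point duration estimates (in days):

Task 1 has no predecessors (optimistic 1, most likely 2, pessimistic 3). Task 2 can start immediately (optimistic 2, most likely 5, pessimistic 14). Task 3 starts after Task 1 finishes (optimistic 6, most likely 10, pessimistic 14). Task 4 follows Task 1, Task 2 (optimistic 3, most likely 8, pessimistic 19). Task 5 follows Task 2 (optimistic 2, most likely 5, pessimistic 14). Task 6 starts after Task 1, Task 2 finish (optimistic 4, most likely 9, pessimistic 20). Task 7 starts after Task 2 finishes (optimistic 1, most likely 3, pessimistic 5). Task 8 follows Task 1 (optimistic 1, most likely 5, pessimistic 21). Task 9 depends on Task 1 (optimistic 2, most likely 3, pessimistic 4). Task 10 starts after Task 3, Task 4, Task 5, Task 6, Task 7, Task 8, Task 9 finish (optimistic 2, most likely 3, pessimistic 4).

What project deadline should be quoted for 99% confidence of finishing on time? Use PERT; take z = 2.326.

te_Task 1 = (1 + 4·2 + 3)/6 = 12/6 = 2; σ²_Task 1 = ((3−1)/6)² = 0.111
te_Task 2 = (2 + 4·5 + 14)/6 = 36/6 = 6; σ²_Task 2 = ((14−2)/6)² = 4.000
te_Task 3 = (6 + 4·10 + 14)/6 = 60/6 = 10; σ²_Task 3 = ((14−6)/6)² = 1.778
te_Task 4 = (3 + 4·8 + 19)/6 = 54/6 = 9; σ²_Task 4 = ((19−3)/6)² = 7.111
te_Task 5 = (2 + 4·5 + 14)/6 = 36/6 = 6; σ²_Task 5 = ((14−2)/6)² = 4.000
te_Task 6 = (4 + 4·9 + 20)/6 = 60/6 = 10; σ²_Task 6 = ((20−4)/6)² = 7.111
te_Task 7 = (1 + 4·3 + 5)/6 = 18/6 = 3; σ²_Task 7 = ((5−1)/6)² = 0.444
te_Task 8 = (1 + 4·5 + 21)/6 = 42/6 = 7; σ²_Task 8 = ((21−1)/6)² = 11.111
te_Task 9 = (2 + 4·3 + 4)/6 = 18/6 = 3; σ²_Task 9 = ((4−2)/6)² = 0.111
te_Task 10 = (2 + 4·3 + 4)/6 = 18/6 = 3; σ²_Task 10 = ((4−2)/6)² = 0.111

Forward pass:
ES_Task 1 = 0; EF_Task 1 = 2
ES_Task 2 = 0; EF_Task 2 = 6
ES_Task 3 = 2; EF_Task 3 = 2+10 = 12
ES_Task 4 = max(EF_Task 1=2, EF_Task 2=6) = 6; EF_Task 4 = 6+9 = 15
ES_Task 5 = 6; EF_Task 5 = 6+6 = 12
ES_Task 6 = max(EF_Task 1=2, EF_Task 2=6) = 6; EF_Task 6 = 6+10 = 16
ES_Task 7 = 6; EF_Task 7 = 6+3 = 9
ES_Task 8 = 2; EF_Task 8 = 2+7 = 9
ES_Task 9 = 2; EF_Task 9 = 2+3 = 5
ES_Task 10 = max(EF_Task 3=12, EF_Task 4=15, EF_Task 5=12, EF_Task 6=16, EF_Task 7=9, EF_Task 8=9, EF_Task 9=5) = 16; EF_Task 10 = 16+3 = 19
Expected project duration μ = 19 days. Critical path: Task 2 → Task 6 → Task 10.

Variance along critical path = 4.000 + 7.111 + 0.111 = 11.222; σ = 3.350 days.
D = μ + z·σ = 19 + 2.326·3.350 = 26.8 days

26.8 days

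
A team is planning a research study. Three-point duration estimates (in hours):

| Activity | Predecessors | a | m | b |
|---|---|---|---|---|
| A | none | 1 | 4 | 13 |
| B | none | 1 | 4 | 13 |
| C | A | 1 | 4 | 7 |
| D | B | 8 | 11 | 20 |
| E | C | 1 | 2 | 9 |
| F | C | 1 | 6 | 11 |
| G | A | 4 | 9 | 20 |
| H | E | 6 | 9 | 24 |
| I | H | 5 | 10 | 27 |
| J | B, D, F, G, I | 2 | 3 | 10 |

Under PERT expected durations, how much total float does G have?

te_A = (1 + 4·4 + 13)/6 = 30/6 = 5
te_B = (1 + 4·4 + 13)/6 = 30/6 = 5
te_C = (1 + 4·4 + 7)/6 = 24/6 = 4
te_D = (8 + 4·11 + 20)/6 = 72/6 = 12
te_E = (1 + 4·2 + 9)/6 = 18/6 = 3
te_F = (1 + 4·6 + 11)/6 = 36/6 = 6
te_G = (4 + 4·9 + 20)/6 = 60/6 = 10
te_H = (6 + 4·9 + 24)/6 = 66/6 = 11
te_I = (5 + 4·10 + 27)/6 = 72/6 = 12
te_J = (2 + 4·3 + 10)/6 = 24/6 = 4

Forward pass:
ES_A = 0; EF_A = 5
ES_B = 0; EF_B = 5
ES_C = 5; EF_C = 5+4 = 9
ES_D = 5; EF_D = 5+12 = 17
ES_E = 9; EF_E = 9+3 = 12
ES_F = 9; EF_F = 9+6 = 15
ES_G = 5; EF_G = 5+10 = 15
ES_H = 12; EF_H = 12+11 = 23
ES_I = 23; EF_I = 23+12 = 35
ES_J = max(EF_B=5, EF_D=17, EF_F=15, EF_G=15, EF_I=35) = 35; EF_J = 35+4 = 39
Expected project duration μ = 39 hours. Critical path: A → C → E → H → I → J.

Backward pass:
LF_J = 39; LS_J = 39−4 = 35
LF_I = LS_J = 35; LS_I = 35−12 = 23
LF_H = LS_I = 23; LS_H = 23−11 = 12
LF_G = LS_J = 35; LS_G = 35−10 = 25
LF_F = LS_J = 35; LS_F = 35−6 = 29
LF_E = LS_H = 12; LS_E = 12−3 = 9
LF_D = LS_J = 35; LS_D = 35−12 = 23
LF_C = min(LS_E=9, LS_F=29) = 9; LS_C = 9−4 = 5
LF_B = min(LS_D=23, LS_J=35) = 23; LS_B = 23−5 = 18
LF_A = min(LS_C=5, LS_G=25) = 5; LS_A = 5−5 = 0
Slack_G = LS_G − ES_G = 25 − 5 = 20

20 hours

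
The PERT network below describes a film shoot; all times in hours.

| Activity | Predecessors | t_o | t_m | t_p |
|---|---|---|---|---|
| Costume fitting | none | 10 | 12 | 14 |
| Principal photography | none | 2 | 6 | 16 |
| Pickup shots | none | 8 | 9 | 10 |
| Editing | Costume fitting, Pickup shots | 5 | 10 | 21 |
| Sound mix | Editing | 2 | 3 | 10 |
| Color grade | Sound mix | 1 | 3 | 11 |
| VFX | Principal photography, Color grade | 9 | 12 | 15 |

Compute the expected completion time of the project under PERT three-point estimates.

te_Costume fitting = (10 + 4·12 + 14)/6 = 72/6 = 12
te_Principal photography = (2 + 4·6 + 16)/6 = 42/6 = 7
te_Pickup shots = (8 + 4·9 + 10)/6 = 54/6 = 9
te_Editing = (5 + 4·10 + 21)/6 = 66/6 = 11
te_Sound mix = (2 + 4·3 + 10)/6 = 24/6 = 4
te_Color grade = (1 + 4·3 + 11)/6 = 24/6 = 4
te_VFX = (9 + 4·12 + 15)/6 = 72/6 = 12

Forward pass:
ES_Costume fitting = 0; EF_Costume fitting = 12
ES_Principal photography = 0; EF_Principal photography = 7
ES_Pickup shots = 0; EF_Pickup shots = 9
ES_Editing = max(EF_Costume fitting=12, EF_Pickup shots=9) = 12; EF_Editing = 12+11 = 23
ES_Sound mix = 23; EF_Sound mix = 23+4 = 27
ES_Color grade = 27; EF_Color grade = 27+4 = 31
ES_VFX = max(EF_Principal photography=7, EF_Color grade=31) = 31; EF_VFX = 31+12 = 43
Expected project duration μ = 43 hours. Critical path: Costume fitting → Editing → Sound mix → Color grade → VFX.

43 hours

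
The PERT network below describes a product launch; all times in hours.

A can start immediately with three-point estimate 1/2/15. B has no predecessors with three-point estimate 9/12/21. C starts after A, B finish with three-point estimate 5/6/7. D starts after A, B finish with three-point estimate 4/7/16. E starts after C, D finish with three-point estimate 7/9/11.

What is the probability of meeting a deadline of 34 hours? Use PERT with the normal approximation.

te_A = (1 + 4·2 + 15)/6 = 24/6 = 4; σ²_A = ((15−1)/6)² = 5.444
te_B = (9 + 4·12 + 21)/6 = 78/6 = 13; σ²_B = ((21−9)/6)² = 4.000
te_C = (5 + 4·6 + 7)/6 = 36/6 = 6; σ²_C = ((7−5)/6)² = 0.111
te_D = (4 + 4·7 + 16)/6 = 48/6 = 8; σ²_D = ((16−4)/6)² = 4.000
te_E = (7 + 4·9 + 11)/6 = 54/6 = 9; σ²_E = ((11−7)/6)² = 0.444

Forward pass:
ES_A = 0; EF_A = 4
ES_B = 0; EF_B = 13
ES_C = max(EF_A=4, EF_B=13) = 13; EF_C = 13+6 = 19
ES_D = max(EF_A=4, EF_B=13) = 13; EF_D = 13+8 = 21
ES_E = max(EF_C=19, EF_D=21) = 21; EF_E = 21+9 = 30
Expected project duration μ = 30 hours. Critical path: B → D → E.

Variance along critical path = 4.000 + 4.000 + 0.444 = 8.444; σ = √8.444 = 2.906 hours.
Z = (34 − 30) / 2.906 = 1.376
P(T ≤ 34) = Φ(1.376) ≈ 0.916

0.916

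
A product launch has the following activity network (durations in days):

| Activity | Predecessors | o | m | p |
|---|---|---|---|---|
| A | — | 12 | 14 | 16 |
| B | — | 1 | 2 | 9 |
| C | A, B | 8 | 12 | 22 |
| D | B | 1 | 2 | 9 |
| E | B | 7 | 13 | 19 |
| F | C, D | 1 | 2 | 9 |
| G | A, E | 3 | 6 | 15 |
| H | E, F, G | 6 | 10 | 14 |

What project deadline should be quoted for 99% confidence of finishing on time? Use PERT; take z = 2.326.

47.1 days

te_A = (12 + 4·14 + 16)/6 = 84/6 = 14; σ²_A = ((16−12)/6)² = 0.444
te_B = (1 + 4·2 + 9)/6 = 18/6 = 3; σ²_B = ((9−1)/6)² = 1.778
te_C = (8 + 4·12 + 22)/6 = 78/6 = 13; σ²_C = ((22−8)/6)² = 5.444
te_D = (1 + 4·2 + 9)/6 = 18/6 = 3; σ²_D = ((9−1)/6)² = 1.778
te_E = (7 + 4·13 + 19)/6 = 78/6 = 13; σ²_E = ((19−7)/6)² = 4.000
te_F = (1 + 4·2 + 9)/6 = 18/6 = 3; σ²_F = ((9−1)/6)² = 1.778
te_G = (3 + 4·6 + 15)/6 = 42/6 = 7; σ²_G = ((15−3)/6)² = 4.000
te_H = (6 + 4·10 + 14)/6 = 60/6 = 10; σ²_H = ((14−6)/6)² = 1.778

Forward pass:
ES_A = 0; EF_A = 14
ES_B = 0; EF_B = 3
ES_C = max(EF_A=14, EF_B=3) = 14; EF_C = 14+13 = 27
ES_D = 3; EF_D = 3+3 = 6
ES_E = 3; EF_E = 3+13 = 16
ES_F = max(EF_C=27, EF_D=6) = 27; EF_F = 27+3 = 30
ES_G = max(EF_A=14, EF_E=16) = 16; EF_G = 16+7 = 23
ES_H = max(EF_E=16, EF_F=30, EF_G=23) = 30; EF_H = 30+10 = 40
Expected project duration μ = 40 days. Critical path: A → C → F → H.

Variance along critical path = 0.444 + 5.444 + 1.778 + 1.778 = 9.444; σ = 3.073 days.
D = μ + z·σ = 40 + 2.326·3.073 = 47.1 days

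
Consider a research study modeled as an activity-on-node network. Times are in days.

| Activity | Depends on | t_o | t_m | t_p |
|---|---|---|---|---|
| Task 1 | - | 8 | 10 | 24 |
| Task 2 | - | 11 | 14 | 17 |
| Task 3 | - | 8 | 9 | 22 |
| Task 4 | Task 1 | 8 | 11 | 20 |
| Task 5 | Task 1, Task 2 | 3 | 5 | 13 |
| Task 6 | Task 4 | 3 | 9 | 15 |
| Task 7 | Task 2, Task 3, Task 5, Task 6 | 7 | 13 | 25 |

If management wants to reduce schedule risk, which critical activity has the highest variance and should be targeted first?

Task 7

te_Task 1 = (8 + 4·10 + 24)/6 = 72/6 = 12; σ²_Task 1 = ((24−8)/6)² = 7.111
te_Task 2 = (11 + 4·14 + 17)/6 = 84/6 = 14; σ²_Task 2 = ((17−11)/6)² = 1.000
te_Task 3 = (8 + 4·9 + 22)/6 = 66/6 = 11; σ²_Task 3 = ((22−8)/6)² = 5.444
te_Task 4 = (8 + 4·11 + 20)/6 = 72/6 = 12; σ²_Task 4 = ((20−8)/6)² = 4.000
te_Task 5 = (3 + 4·5 + 13)/6 = 36/6 = 6; σ²_Task 5 = ((13−3)/6)² = 2.778
te_Task 6 = (3 + 4·9 + 15)/6 = 54/6 = 9; σ²_Task 6 = ((15−3)/6)² = 4.000
te_Task 7 = (7 + 4·13 + 25)/6 = 84/6 = 14; σ²_Task 7 = ((25−7)/6)² = 9.000

Forward pass:
ES_Task 1 = 0; EF_Task 1 = 12
ES_Task 2 = 0; EF_Task 2 = 14
ES_Task 3 = 0; EF_Task 3 = 11
ES_Task 4 = 12; EF_Task 4 = 12+12 = 24
ES_Task 5 = max(EF_Task 1=12, EF_Task 2=14) = 14; EF_Task 5 = 14+6 = 20
ES_Task 6 = 24; EF_Task 6 = 24+9 = 33
ES_Task 7 = max(EF_Task 2=14, EF_Task 3=11, EF_Task 5=20, EF_Task 6=33) = 33; EF_Task 7 = 33+14 = 47
Expected project duration μ = 47 days. Critical path: Task 1 → Task 4 → Task 6 → Task 7.

Variances on critical path: σ²_Task 1=7.111, σ²_Task 4=4.000, σ²_Task 6=4.000, σ²_Task 7=9.000.
Largest is σ²_Task 7 = 9.000.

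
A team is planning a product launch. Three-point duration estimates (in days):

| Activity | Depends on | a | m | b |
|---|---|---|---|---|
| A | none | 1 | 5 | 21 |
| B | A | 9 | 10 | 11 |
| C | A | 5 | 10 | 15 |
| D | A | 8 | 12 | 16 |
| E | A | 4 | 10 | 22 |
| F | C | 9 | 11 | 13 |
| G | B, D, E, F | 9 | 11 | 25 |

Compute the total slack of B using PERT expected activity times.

te_A = (1 + 4·5 + 21)/6 = 42/6 = 7
te_B = (9 + 4·10 + 11)/6 = 60/6 = 10
te_C = (5 + 4·10 + 15)/6 = 60/6 = 10
te_D = (8 + 4·12 + 16)/6 = 72/6 = 12
te_E = (4 + 4·10 + 22)/6 = 66/6 = 11
te_F = (9 + 4·11 + 13)/6 = 66/6 = 11
te_G = (9 + 4·11 + 25)/6 = 78/6 = 13

Forward pass:
ES_A = 0; EF_A = 7
ES_B = 7; EF_B = 7+10 = 17
ES_C = 7; EF_C = 7+10 = 17
ES_D = 7; EF_D = 7+12 = 19
ES_E = 7; EF_E = 7+11 = 18
ES_F = 17; EF_F = 17+11 = 28
ES_G = max(EF_B=17, EF_D=19, EF_E=18, EF_F=28) = 28; EF_G = 28+13 = 41
Expected project duration μ = 41 days. Critical path: A → C → F → G.

Backward pass:
LF_G = 41; LS_G = 41−13 = 28
LF_F = LS_G = 28; LS_F = 28−11 = 17
LF_E = LS_G = 28; LS_E = 28−11 = 17
LF_D = LS_G = 28; LS_D = 28−12 = 16
LF_C = LS_F = 17; LS_C = 17−10 = 7
LF_B = LS_G = 28; LS_B = 28−10 = 18
LF_A = min(LS_B=18, LS_C=7, LS_D=16, LS_E=17) = 7; LS_A = 7−7 = 0
Slack_B = LS_B − ES_B = 18 − 7 = 11

11 days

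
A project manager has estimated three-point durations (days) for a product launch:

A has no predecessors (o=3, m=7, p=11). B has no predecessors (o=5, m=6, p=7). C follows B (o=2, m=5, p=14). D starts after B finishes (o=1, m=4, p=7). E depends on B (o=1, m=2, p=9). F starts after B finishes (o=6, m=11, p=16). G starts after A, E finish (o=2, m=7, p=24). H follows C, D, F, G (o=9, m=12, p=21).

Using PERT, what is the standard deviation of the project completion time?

te_A = (3 + 4·7 + 11)/6 = 42/6 = 7; σ²_A = ((11−3)/6)² = 1.778
te_B = (5 + 4·6 + 7)/6 = 36/6 = 6; σ²_B = ((7−5)/6)² = 0.111
te_C = (2 + 4·5 + 14)/6 = 36/6 = 6; σ²_C = ((14−2)/6)² = 4.000
te_D = (1 + 4·4 + 7)/6 = 24/6 = 4; σ²_D = ((7−1)/6)² = 1.000
te_E = (1 + 4·2 + 9)/6 = 18/6 = 3; σ²_E = ((9−1)/6)² = 1.778
te_F = (6 + 4·11 + 16)/6 = 66/6 = 11; σ²_F = ((16−6)/6)² = 2.778
te_G = (2 + 4·7 + 24)/6 = 54/6 = 9; σ²_G = ((24−2)/6)² = 13.444
te_H = (9 + 4·12 + 21)/6 = 78/6 = 13; σ²_H = ((21−9)/6)² = 4.000

Forward pass:
ES_A = 0; EF_A = 7
ES_B = 0; EF_B = 6
ES_C = 6; EF_C = 6+6 = 12
ES_D = 6; EF_D = 6+4 = 10
ES_E = 6; EF_E = 6+3 = 9
ES_F = 6; EF_F = 6+11 = 17
ES_G = max(EF_A=7, EF_E=9) = 9; EF_G = 9+9 = 18
ES_H = max(EF_C=12, EF_D=10, EF_F=17, EF_G=18) = 18; EF_H = 18+13 = 31
Expected project duration μ = 31 days. Critical path: B → E → G → H.

Variance along critical path = 0.111 + 1.778 + 13.444 + 4.000 = 19.333
σ = √19.333 = 4.397 days

4.40 days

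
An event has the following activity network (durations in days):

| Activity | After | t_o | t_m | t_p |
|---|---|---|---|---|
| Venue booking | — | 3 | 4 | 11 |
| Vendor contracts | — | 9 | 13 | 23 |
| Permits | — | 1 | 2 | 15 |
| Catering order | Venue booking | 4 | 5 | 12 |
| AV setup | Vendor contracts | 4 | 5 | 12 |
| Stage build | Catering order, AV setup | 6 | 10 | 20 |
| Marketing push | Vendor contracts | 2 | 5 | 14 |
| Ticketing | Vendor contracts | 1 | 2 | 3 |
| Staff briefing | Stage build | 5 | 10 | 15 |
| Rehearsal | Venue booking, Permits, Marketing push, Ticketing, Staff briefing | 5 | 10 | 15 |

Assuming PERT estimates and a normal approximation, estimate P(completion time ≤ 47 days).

0.174

te_Venue booking = (3 + 4·4 + 11)/6 = 30/6 = 5; σ²_Venue booking = ((11−3)/6)² = 1.778
te_Vendor contracts = (9 + 4·13 + 23)/6 = 84/6 = 14; σ²_Vendor contracts = ((23−9)/6)² = 5.444
te_Permits = (1 + 4·2 + 15)/6 = 24/6 = 4; σ²_Permits = ((15−1)/6)² = 5.444
te_Catering order = (4 + 4·5 + 12)/6 = 36/6 = 6; σ²_Catering order = ((12−4)/6)² = 1.778
te_AV setup = (4 + 4·5 + 12)/6 = 36/6 = 6; σ²_AV setup = ((12−4)/6)² = 1.778
te_Stage build = (6 + 4·10 + 20)/6 = 66/6 = 11; σ²_Stage build = ((20−6)/6)² = 5.444
te_Marketing push = (2 + 4·5 + 14)/6 = 36/6 = 6; σ²_Marketing push = ((14−2)/6)² = 4.000
te_Ticketing = (1 + 4·2 + 3)/6 = 12/6 = 2; σ²_Ticketing = ((3−1)/6)² = 0.111
te_Staff briefing = (5 + 4·10 + 15)/6 = 60/6 = 10; σ²_Staff briefing = ((15−5)/6)² = 2.778
te_Rehearsal = (5 + 4·10 + 15)/6 = 60/6 = 10; σ²_Rehearsal = ((15−5)/6)² = 2.778

Forward pass:
ES_Venue booking = 0; EF_Venue booking = 5
ES_Vendor contracts = 0; EF_Vendor contracts = 14
ES_Permits = 0; EF_Permits = 4
ES_Catering order = 5; EF_Catering order = 5+6 = 11
ES_AV setup = 14; EF_AV setup = 14+6 = 20
ES_Stage build = max(EF_Catering order=11, EF_AV setup=20) = 20; EF_Stage build = 20+11 = 31
ES_Marketing push = 14; EF_Marketing push = 14+6 = 20
ES_Ticketing = 14; EF_Ticketing = 14+2 = 16
ES_Staff briefing = 31; EF_Staff briefing = 31+10 = 41
ES_Rehearsal = max(EF_Venue booking=5, EF_Permits=4, EF_Marketing push=20, EF_Ticketing=16, EF_Staff briefing=41) = 41; EF_Rehearsal = 41+10 = 51
Expected project duration μ = 51 days. Critical path: Vendor contracts → AV setup → Stage build → Staff briefing → Rehearsal.

Variance along critical path = 5.444 + 1.778 + 5.444 + 2.778 + 2.778 = 18.222; σ = √18.222 = 4.269 days.
Z = (47 − 51) / 4.269 = -0.937
P(T ≤ 47) = Φ(-0.937) ≈ 0.174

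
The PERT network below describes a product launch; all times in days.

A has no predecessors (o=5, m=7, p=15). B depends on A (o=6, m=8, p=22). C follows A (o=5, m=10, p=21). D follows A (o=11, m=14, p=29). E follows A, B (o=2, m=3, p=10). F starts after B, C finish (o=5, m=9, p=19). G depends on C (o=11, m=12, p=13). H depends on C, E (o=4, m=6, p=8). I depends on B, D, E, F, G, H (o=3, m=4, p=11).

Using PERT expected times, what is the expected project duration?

te_A = (5 + 4·7 + 15)/6 = 48/6 = 8
te_B = (6 + 4·8 + 22)/6 = 60/6 = 10
te_C = (5 + 4·10 + 21)/6 = 66/6 = 11
te_D = (11 + 4·14 + 29)/6 = 96/6 = 16
te_E = (2 + 4·3 + 10)/6 = 24/6 = 4
te_F = (5 + 4·9 + 19)/6 = 60/6 = 10
te_G = (11 + 4·12 + 13)/6 = 72/6 = 12
te_H = (4 + 4·6 + 8)/6 = 36/6 = 6
te_I = (3 + 4·4 + 11)/6 = 30/6 = 5

Forward pass:
ES_A = 0; EF_A = 8
ES_B = 8; EF_B = 8+10 = 18
ES_C = 8; EF_C = 8+11 = 19
ES_D = 8; EF_D = 8+16 = 24
ES_E = max(EF_A=8, EF_B=18) = 18; EF_E = 18+4 = 22
ES_F = max(EF_B=18, EF_C=19) = 19; EF_F = 19+10 = 29
ES_G = 19; EF_G = 19+12 = 31
ES_H = max(EF_C=19, EF_E=22) = 22; EF_H = 22+6 = 28
ES_I = max(EF_B=18, EF_D=24, EF_E=22, EF_F=29, EF_G=31, EF_H=28) = 31; EF_I = 31+5 = 36
Expected project duration μ = 36 days. Critical path: A → C → G → I.

36 days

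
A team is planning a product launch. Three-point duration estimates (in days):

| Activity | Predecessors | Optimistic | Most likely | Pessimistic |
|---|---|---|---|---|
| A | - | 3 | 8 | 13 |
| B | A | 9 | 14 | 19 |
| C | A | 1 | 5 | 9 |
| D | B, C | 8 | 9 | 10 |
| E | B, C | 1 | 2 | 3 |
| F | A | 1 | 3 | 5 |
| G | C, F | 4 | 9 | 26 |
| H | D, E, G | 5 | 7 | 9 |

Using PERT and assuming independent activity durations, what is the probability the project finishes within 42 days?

te_A = (3 + 4·8 + 13)/6 = 48/6 = 8; σ²_A = ((13−3)/6)² = 2.778
te_B = (9 + 4·14 + 19)/6 = 84/6 = 14; σ²_B = ((19−9)/6)² = 2.778
te_C = (1 + 4·5 + 9)/6 = 30/6 = 5; σ²_C = ((9−1)/6)² = 1.778
te_D = (8 + 4·9 + 10)/6 = 54/6 = 9; σ²_D = ((10−8)/6)² = 0.111
te_E = (1 + 4·2 + 3)/6 = 12/6 = 2; σ²_E = ((3−1)/6)² = 0.111
te_F = (1 + 4·3 + 5)/6 = 18/6 = 3; σ²_F = ((5−1)/6)² = 0.444
te_G = (4 + 4·9 + 26)/6 = 66/6 = 11; σ²_G = ((26−4)/6)² = 13.444
te_H = (5 + 4·7 + 9)/6 = 42/6 = 7; σ²_H = ((9−5)/6)² = 0.444

Forward pass:
ES_A = 0; EF_A = 8
ES_B = 8; EF_B = 8+14 = 22
ES_C = 8; EF_C = 8+5 = 13
ES_D = max(EF_B=22, EF_C=13) = 22; EF_D = 22+9 = 31
ES_E = max(EF_B=22, EF_C=13) = 22; EF_E = 22+2 = 24
ES_F = 8; EF_F = 8+3 = 11
ES_G = max(EF_C=13, EF_F=11) = 13; EF_G = 13+11 = 24
ES_H = max(EF_D=31, EF_E=24, EF_G=24) = 31; EF_H = 31+7 = 38
Expected project duration μ = 38 days. Critical path: A → B → D → H.

Variance along critical path = 2.778 + 2.778 + 0.111 + 0.444 = 6.111; σ = √6.111 = 2.472 days.
Z = (42 − 38) / 2.472 = 1.618
P(T ≤ 42) = Φ(1.618) ≈ 0.947

0.947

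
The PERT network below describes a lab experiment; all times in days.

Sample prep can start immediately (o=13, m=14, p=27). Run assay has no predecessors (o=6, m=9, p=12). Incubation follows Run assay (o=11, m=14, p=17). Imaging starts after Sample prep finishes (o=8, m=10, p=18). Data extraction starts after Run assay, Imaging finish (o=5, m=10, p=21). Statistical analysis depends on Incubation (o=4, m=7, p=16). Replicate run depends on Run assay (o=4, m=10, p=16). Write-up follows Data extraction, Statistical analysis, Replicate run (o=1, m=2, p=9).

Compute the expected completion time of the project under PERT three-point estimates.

41 days

te_Sample prep = (13 + 4·14 + 27)/6 = 96/6 = 16
te_Run assay = (6 + 4·9 + 12)/6 = 54/6 = 9
te_Incubation = (11 + 4·14 + 17)/6 = 84/6 = 14
te_Imaging = (8 + 4·10 + 18)/6 = 66/6 = 11
te_Data extraction = (5 + 4·10 + 21)/6 = 66/6 = 11
te_Statistical analysis = (4 + 4·7 + 16)/6 = 48/6 = 8
te_Replicate run = (4 + 4·10 + 16)/6 = 60/6 = 10
te_Write-up = (1 + 4·2 + 9)/6 = 18/6 = 3

Forward pass:
ES_Sample prep = 0; EF_Sample prep = 16
ES_Run assay = 0; EF_Run assay = 9
ES_Incubation = 9; EF_Incubation = 9+14 = 23
ES_Imaging = 16; EF_Imaging = 16+11 = 27
ES_Data extraction = max(EF_Run assay=9, EF_Imaging=27) = 27; EF_Data extraction = 27+11 = 38
ES_Statistical analysis = 23; EF_Statistical analysis = 23+8 = 31
ES_Replicate run = 9; EF_Replicate run = 9+10 = 19
ES_Write-up = max(EF_Data extraction=38, EF_Statistical analysis=31, EF_Replicate run=19) = 38; EF_Write-up = 38+3 = 41
Expected project duration μ = 41 days. Critical path: Sample prep → Imaging → Data extraction → Write-up.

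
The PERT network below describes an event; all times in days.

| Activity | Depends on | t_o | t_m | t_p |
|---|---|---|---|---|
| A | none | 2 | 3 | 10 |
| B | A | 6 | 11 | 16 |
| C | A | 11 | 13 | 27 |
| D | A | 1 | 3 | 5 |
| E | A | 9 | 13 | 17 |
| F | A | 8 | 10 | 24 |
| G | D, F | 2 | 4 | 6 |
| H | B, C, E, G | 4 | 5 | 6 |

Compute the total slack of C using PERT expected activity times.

te_A = (2 + 4·3 + 10)/6 = 24/6 = 4
te_B = (6 + 4·11 + 16)/6 = 66/6 = 11
te_C = (11 + 4·13 + 27)/6 = 90/6 = 15
te_D = (1 + 4·3 + 5)/6 = 18/6 = 3
te_E = (9 + 4·13 + 17)/6 = 78/6 = 13
te_F = (8 + 4·10 + 24)/6 = 72/6 = 12
te_G = (2 + 4·4 + 6)/6 = 24/6 = 4
te_H = (4 + 4·5 + 6)/6 = 30/6 = 5

Forward pass:
ES_A = 0; EF_A = 4
ES_B = 4; EF_B = 4+11 = 15
ES_C = 4; EF_C = 4+15 = 19
ES_D = 4; EF_D = 4+3 = 7
ES_E = 4; EF_E = 4+13 = 17
ES_F = 4; EF_F = 4+12 = 16
ES_G = max(EF_D=7, EF_F=16) = 16; EF_G = 16+4 = 20
ES_H = max(EF_B=15, EF_C=19, EF_E=17, EF_G=20) = 20; EF_H = 20+5 = 25
Expected project duration μ = 25 days. Critical path: A → F → G → H.

Backward pass:
LF_H = 25; LS_H = 25−5 = 20
LF_G = LS_H = 20; LS_G = 20−4 = 16
LF_F = LS_G = 16; LS_F = 16−12 = 4
LF_E = LS_H = 20; LS_E = 20−13 = 7
LF_D = LS_G = 16; LS_D = 16−3 = 13
LF_C = LS_H = 20; LS_C = 20−15 = 5
LF_B = LS_H = 20; LS_B = 20−11 = 9
LF_A = min(LS_B=9, LS_C=5, LS_D=13, LS_E=7, LS_F=4) = 4; LS_A = 4−4 = 0
Slack_C = LS_C − ES_C = 5 − 4 = 1

1 days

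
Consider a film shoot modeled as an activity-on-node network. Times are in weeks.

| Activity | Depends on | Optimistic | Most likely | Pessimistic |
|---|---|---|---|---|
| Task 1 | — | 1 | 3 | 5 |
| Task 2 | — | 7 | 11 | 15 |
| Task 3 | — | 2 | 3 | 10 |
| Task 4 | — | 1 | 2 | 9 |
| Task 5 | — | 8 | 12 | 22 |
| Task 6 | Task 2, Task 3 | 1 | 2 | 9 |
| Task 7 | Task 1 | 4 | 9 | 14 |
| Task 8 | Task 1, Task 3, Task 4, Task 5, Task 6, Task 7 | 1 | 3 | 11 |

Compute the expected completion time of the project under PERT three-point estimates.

te_Task 1 = (1 + 4·3 + 5)/6 = 18/6 = 3
te_Task 2 = (7 + 4·11 + 15)/6 = 66/6 = 11
te_Task 3 = (2 + 4·3 + 10)/6 = 24/6 = 4
te_Task 4 = (1 + 4·2 + 9)/6 = 18/6 = 3
te_Task 5 = (8 + 4·12 + 22)/6 = 78/6 = 13
te_Task 6 = (1 + 4·2 + 9)/6 = 18/6 = 3
te_Task 7 = (4 + 4·9 + 14)/6 = 54/6 = 9
te_Task 8 = (1 + 4·3 + 11)/6 = 24/6 = 4

Forward pass:
ES_Task 1 = 0; EF_Task 1 = 3
ES_Task 2 = 0; EF_Task 2 = 11
ES_Task 3 = 0; EF_Task 3 = 4
ES_Task 4 = 0; EF_Task 4 = 3
ES_Task 5 = 0; EF_Task 5 = 13
ES_Task 6 = max(EF_Task 2=11, EF_Task 3=4) = 11; EF_Task 6 = 11+3 = 14
ES_Task 7 = 3; EF_Task 7 = 3+9 = 12
ES_Task 8 = max(EF_Task 1=3, EF_Task 3=4, EF_Task 4=3, EF_Task 5=13, EF_Task 6=14, EF_Task 7=12) = 14; EF_Task 8 = 14+4 = 18
Expected project duration μ = 18 weeks. Critical path: Task 2 → Task 6 → Task 8.

18 weeks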